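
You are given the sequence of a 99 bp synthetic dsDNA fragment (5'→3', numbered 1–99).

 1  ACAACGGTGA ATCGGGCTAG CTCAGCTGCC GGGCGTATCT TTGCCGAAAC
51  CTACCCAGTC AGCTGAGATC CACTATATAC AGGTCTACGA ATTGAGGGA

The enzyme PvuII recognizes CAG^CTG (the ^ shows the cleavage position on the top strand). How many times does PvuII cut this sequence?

CAGCTG occurs starting at positions 23, 60.
PvuII cuts at 2 sites.

2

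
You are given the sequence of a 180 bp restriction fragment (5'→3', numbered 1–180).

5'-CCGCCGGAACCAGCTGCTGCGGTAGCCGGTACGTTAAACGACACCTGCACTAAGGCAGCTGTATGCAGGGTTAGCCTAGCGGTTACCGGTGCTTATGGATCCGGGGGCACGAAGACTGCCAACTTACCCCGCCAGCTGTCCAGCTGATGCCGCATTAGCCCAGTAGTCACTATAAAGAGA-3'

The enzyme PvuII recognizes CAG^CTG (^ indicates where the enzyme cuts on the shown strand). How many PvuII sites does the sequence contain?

CAGCTG occurs starting at positions 11, 56, 133, 141.
PvuII cuts at 4 sites.

4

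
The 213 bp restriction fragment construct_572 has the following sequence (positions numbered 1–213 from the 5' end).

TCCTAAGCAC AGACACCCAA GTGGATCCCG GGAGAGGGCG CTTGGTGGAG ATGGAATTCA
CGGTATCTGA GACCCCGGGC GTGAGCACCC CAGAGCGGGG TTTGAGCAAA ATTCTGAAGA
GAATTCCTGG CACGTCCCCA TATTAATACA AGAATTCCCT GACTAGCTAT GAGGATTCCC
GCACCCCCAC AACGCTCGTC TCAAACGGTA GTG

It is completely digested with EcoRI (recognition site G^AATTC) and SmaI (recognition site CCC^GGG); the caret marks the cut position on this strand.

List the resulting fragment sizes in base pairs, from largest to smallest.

EcoRI sites (GAATTC) start at positions 54, 121, 152.
EcoRI cuts after the first base of each site, so after positions 54, 121, 152.
SmaI sites (CCCGGG) start at positions 27, 74.
SmaI cuts after base 3 of each site, so after positions 29, 76.
Combined cut positions: 29, 54, 76, 121, 152.
Linear molecule, 5 cuts → 6 fragments:
  1–29 → 29 bp
  30–54 → 25 bp
  55–76 → 22 bp
  77–121 → 45 bp
  122–152 → 31 bp
  153–213 → 61 bp
Sorted largest to smallest: 61, 45, 31, 29, 25, 22 bp.

61, 45, 31, 29, 25, 22 bp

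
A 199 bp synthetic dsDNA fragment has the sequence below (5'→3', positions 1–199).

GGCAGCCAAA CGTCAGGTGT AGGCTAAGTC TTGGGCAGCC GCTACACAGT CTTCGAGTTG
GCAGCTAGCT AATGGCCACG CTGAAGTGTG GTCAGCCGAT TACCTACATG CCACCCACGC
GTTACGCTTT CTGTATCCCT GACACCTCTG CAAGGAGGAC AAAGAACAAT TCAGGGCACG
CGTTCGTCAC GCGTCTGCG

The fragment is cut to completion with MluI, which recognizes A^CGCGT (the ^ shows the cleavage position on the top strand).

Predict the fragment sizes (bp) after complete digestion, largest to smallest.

MluI sites (ACGCGT) start at positions 117, 178, 189.
MluI cuts after the first base of each site, so after positions 117, 178, 189.
Linear molecule, 3 cuts → 4 fragments:
  1–117 → 117 bp
  118–178 → 61 bp
  179–189 → 11 bp
  190–199 → 10 bp
Sorted largest to smallest: 117, 61, 11, 10 bp.

117, 61, 11, 10 bp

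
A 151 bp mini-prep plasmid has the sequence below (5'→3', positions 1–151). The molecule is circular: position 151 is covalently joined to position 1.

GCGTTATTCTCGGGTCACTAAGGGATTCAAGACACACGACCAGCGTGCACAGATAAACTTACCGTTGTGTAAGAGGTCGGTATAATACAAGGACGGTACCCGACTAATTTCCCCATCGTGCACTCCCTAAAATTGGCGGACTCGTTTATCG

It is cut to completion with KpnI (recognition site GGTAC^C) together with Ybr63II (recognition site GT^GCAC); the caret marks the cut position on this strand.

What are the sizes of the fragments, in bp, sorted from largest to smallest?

78, 53, 20 bp

The KpnI site (GGTACC) starts at position 95.
KpnI cuts after base 5 of each site (before the last base), so after position 99.
Ybr63II sites (GTGCAC) start at positions 45, 118.
Ybr63II cuts after base 2 of each site, so after positions 46, 119.
Combined cut positions: 46, 99, 119.
Circular molecule, 3 cuts → 3 fragments:
  47–99 → 53 bp
  100–119 → 20 bp
  120–151 then 1–46 → 32 + 46 = 78 bp
Sorted largest to smallest: 78, 53, 20 bp.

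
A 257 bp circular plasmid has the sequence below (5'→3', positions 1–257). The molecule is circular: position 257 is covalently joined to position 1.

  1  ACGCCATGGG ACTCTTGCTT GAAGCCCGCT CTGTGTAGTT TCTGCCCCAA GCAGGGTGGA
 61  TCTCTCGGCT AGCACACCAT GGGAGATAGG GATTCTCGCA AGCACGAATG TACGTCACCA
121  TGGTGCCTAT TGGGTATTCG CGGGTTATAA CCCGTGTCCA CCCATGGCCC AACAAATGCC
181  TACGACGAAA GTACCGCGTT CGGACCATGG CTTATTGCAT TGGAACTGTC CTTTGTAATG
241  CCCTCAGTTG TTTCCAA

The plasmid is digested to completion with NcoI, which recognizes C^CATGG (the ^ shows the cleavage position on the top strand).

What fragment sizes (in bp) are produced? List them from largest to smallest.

73, 56, 44, 43, 41 bp

NcoI sites (CCATGG) start at positions 4, 77, 118, 162, 205.
NcoI cuts after the first base of each site, so after positions 4, 77, 118, 162, 205.
Circular molecule, 5 cuts → 5 fragments:
  5–77 → 73 bp
  78–118 → 41 bp
  119–162 → 44 bp
  163–205 → 43 bp
  206–257 then 1–4 → 52 + 4 = 56 bp
Sorted largest to smallest: 73, 56, 44, 43, 41 bp.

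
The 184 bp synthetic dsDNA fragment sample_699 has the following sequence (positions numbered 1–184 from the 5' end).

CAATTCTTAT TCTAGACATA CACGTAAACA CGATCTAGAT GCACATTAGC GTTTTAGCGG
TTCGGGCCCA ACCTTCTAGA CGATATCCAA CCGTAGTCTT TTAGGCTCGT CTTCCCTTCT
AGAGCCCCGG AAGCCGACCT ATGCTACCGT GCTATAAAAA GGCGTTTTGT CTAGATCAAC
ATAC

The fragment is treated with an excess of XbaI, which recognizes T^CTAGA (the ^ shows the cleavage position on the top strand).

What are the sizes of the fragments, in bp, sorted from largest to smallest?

52, 43, 41, 23, 14, 11 bp

XbaI sites (TCTAGA) start at positions 11, 34, 75, 118, 170.
XbaI cuts after the first base of each site, so after positions 11, 34, 75, 118, 170.
Linear molecule, 5 cuts → 6 fragments:
  1–11 → 11 bp
  12–34 → 23 bp
  35–75 → 41 bp
  76–118 → 43 bp
  119–170 → 52 bp
  171–184 → 14 bp
Sorted largest to smallest: 52, 43, 41, 23, 14, 11 bp.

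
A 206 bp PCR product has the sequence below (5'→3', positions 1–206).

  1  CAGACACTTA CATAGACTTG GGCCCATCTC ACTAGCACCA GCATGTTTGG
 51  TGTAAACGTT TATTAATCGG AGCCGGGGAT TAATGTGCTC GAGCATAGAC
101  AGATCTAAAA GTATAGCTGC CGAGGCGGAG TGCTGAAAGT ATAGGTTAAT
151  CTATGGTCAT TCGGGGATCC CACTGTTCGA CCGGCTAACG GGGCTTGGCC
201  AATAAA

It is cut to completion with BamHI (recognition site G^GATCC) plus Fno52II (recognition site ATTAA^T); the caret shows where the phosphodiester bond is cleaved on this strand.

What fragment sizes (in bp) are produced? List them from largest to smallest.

The BamHI site (GGATCC) starts at position 165.
BamHI cuts after the first base of each site, so after position 165.
Fno52II sites (ATTAAT) start at positions 62, 79.
Fno52II cuts after base 5 of each site (before the last base), so after positions 66, 83.
Combined cut positions: 66, 83, 165.
Linear molecule, 3 cuts → 4 fragments:
  1–66 → 66 bp
  67–83 → 17 bp
  84–165 → 82 bp
  166–206 → 41 bp
Sorted largest to smallest: 82, 66, 41, 17 bp.

82, 66, 41, 17 bp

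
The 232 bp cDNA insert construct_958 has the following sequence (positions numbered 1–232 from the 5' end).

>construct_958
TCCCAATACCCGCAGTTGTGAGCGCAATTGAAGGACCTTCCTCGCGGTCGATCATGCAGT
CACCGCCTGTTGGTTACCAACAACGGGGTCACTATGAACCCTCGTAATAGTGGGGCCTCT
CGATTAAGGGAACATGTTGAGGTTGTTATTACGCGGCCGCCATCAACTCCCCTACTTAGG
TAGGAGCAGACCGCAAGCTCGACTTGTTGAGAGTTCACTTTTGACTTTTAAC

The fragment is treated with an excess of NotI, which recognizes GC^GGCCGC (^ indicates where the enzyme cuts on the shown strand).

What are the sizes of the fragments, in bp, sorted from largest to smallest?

154, 78 bp

The NotI site (GCGGCCGC) starts at position 153.
NotI cuts after base 2 of each site, so after position 154.
Linear molecule, 1 cut → 2 fragments:
  1–154 → 154 bp
  155–232 → 78 bp
Sorted largest to smallest: 154, 78 bp.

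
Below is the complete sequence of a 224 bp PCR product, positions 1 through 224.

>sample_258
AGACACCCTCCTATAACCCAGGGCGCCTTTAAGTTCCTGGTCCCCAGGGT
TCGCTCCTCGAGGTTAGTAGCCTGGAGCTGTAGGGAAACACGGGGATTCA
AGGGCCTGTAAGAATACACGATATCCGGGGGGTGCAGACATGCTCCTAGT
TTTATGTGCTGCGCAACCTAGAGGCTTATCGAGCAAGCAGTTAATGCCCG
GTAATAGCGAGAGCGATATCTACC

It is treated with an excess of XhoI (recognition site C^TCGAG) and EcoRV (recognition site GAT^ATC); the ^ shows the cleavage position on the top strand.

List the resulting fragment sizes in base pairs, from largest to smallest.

95, 65, 57, 7 bp

The XhoI site (CTCGAG) starts at position 57.
XhoI cuts after the first base of each site, so after position 57.
EcoRV sites (GATATC) start at positions 120, 215.
EcoRV cuts after base 3 of each site, so after positions 122, 217.
Combined cut positions: 57, 122, 217.
Linear molecule, 3 cuts → 4 fragments:
  1–57 → 57 bp
  58–122 → 65 bp
  123–217 → 95 bp
  218–224 → 7 bp
Sorted largest to smallest: 95, 65, 57, 7 bp.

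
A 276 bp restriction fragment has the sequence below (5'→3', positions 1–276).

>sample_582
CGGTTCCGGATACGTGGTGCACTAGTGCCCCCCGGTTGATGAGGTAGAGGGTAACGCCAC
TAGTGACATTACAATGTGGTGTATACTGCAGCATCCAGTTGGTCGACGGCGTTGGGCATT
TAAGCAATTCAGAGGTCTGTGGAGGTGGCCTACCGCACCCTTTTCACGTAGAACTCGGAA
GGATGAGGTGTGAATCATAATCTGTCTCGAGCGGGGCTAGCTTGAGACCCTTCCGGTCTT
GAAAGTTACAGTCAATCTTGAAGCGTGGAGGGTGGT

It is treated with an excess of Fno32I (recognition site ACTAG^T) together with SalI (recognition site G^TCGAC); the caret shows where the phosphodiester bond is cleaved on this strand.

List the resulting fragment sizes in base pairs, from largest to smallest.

174, 39, 38, 25 bp

Fno32I sites (ACTAGT) start at positions 21, 59.
Fno32I cuts after base 5 of each site (before the last base), so after positions 25, 63.
The SalI site (GTCGAC) starts at position 102.
SalI cuts after the first base of each site, so after position 102.
Combined cut positions: 25, 63, 102.
Linear molecule, 3 cuts → 4 fragments:
  1–25 → 25 bp
  26–63 → 38 bp
  64–102 → 39 bp
  103–276 → 174 bp
Sorted largest to smallest: 174, 39, 38, 25 bp.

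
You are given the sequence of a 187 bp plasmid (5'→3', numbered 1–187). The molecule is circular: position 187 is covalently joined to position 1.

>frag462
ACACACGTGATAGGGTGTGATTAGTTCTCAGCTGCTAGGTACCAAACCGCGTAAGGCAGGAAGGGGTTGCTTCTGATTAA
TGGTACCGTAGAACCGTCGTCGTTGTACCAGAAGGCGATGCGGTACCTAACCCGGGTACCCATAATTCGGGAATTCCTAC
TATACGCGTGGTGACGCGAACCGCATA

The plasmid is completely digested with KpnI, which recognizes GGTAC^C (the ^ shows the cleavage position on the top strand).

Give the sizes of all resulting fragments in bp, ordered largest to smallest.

90, 44, 40, 13 bp

KpnI sites (GGTACC) start at positions 38, 82, 122, 135.
KpnI cuts after base 5 of each site (before the last base), so after positions 42, 86, 126, 139.
Circular molecule, 4 cuts → 4 fragments:
  43–86 → 44 bp
  87–126 → 40 bp
  127–139 → 13 bp
  140–187 then 1–42 → 48 + 42 = 90 bp
Sorted largest to smallest: 90, 44, 40, 13 bp.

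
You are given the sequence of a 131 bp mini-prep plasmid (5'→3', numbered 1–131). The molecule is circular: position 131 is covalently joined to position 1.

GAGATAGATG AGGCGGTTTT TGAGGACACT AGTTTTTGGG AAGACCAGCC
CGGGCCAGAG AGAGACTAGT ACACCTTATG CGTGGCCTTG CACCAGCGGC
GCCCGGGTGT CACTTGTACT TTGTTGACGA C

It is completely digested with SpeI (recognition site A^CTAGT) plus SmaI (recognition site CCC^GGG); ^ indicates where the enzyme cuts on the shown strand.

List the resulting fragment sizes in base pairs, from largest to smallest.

SpeI sites (ACTAGT) start at positions 28, 65.
SpeI cuts after the first base of each site, so after positions 28, 65.
SmaI sites (CCCGGG) start at positions 49, 102.
SmaI cuts after base 3 of each site, so after positions 51, 104.
Combined cut positions: 28, 51, 65, 104.
Circular molecule, 4 cuts → 4 fragments:
  29–51 → 23 bp
  52–65 → 14 bp
  66–104 → 39 bp
  105–131 then 1–28 → 27 + 28 = 55 bp
Sorted largest to smallest: 55, 39, 23, 14 bp.

55, 39, 23, 14 bp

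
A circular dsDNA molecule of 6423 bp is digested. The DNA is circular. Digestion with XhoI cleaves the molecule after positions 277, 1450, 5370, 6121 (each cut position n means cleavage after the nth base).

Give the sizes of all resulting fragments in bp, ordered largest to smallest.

3920, 1173, 751, 579 bp

Circular molecule, 4 cuts → 4 fragments:
  1450 − 277 = 1173 bp
  5370 − 1450 = 3920 bp
  6121 − 5370 = 751 bp
  wrap: 6423 − 6121 + 277 = 579 bp
Sorted largest to smallest: 3920, 1173, 751, 579 bp.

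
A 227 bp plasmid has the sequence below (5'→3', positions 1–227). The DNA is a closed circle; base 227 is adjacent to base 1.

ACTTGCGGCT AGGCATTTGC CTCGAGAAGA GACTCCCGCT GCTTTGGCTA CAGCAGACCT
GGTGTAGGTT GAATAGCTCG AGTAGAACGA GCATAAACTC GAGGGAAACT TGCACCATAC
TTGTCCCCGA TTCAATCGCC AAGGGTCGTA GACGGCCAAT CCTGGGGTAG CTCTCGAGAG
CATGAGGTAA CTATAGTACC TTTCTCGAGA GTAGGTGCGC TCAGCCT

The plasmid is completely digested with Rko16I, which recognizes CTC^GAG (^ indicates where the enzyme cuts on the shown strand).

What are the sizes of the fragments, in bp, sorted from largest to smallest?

75, 56, 44, 31, 21 bp

Rko16I sites (CTCGAG) start at positions 21, 77, 98, 173, 204.
Rko16I cuts after base 3 of each site, so after positions 23, 79, 100, 175, 206.
Circular molecule, 5 cuts → 5 fragments:
  24–79 → 56 bp
  80–100 → 21 bp
  101–175 → 75 bp
  176–206 → 31 bp
  207–227 then 1–23 → 21 + 23 = 44 bp
Sorted largest to smallest: 75, 56, 44, 31, 21 bp.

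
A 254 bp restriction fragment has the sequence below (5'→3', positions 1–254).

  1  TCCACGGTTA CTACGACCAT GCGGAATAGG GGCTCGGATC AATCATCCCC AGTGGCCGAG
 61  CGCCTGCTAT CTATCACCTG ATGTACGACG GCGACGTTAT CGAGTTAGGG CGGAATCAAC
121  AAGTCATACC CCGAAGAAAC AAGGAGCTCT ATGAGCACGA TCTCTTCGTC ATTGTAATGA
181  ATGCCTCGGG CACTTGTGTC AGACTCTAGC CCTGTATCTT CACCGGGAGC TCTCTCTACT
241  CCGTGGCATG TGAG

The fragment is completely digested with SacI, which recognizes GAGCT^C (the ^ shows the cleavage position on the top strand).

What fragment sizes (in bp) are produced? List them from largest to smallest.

148, 83, 23 bp

SacI sites (GAGCTC) start at positions 144, 227.
SacI cuts after base 5 of each site (before the last base), so after positions 148, 231.
Linear molecule, 2 cuts → 3 fragments:
  1–148 → 148 bp
  149–231 → 83 bp
  232–254 → 23 bp
Sorted largest to smallest: 148, 83, 23 bp.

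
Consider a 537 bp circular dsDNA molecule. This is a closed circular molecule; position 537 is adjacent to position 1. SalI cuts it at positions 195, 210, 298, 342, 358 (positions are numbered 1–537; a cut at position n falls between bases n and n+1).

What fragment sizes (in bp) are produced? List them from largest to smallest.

Circular molecule, 5 cuts → 5 fragments:
  210 − 195 = 15 bp
  298 − 210 = 88 bp
  342 − 298 = 44 bp
  358 − 342 = 16 bp
  wrap: 537 − 358 + 195 = 374 bp
Sorted largest to smallest: 374, 88, 44, 16, 15 bp.

374, 88, 44, 16, 15 bp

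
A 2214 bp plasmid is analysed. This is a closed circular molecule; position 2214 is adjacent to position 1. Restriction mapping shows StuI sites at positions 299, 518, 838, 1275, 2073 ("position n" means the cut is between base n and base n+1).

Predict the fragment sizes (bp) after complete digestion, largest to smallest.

798, 440, 437, 320, 219 bp

Circular molecule, 5 cuts → 5 fragments:
  518 − 299 = 219 bp
  838 − 518 = 320 bp
  1275 − 838 = 437 bp
  2073 − 1275 = 798 bp
  wrap: 2214 − 2073 + 299 = 440 bp
Sorted largest to smallest: 798, 440, 437, 320, 219 bp.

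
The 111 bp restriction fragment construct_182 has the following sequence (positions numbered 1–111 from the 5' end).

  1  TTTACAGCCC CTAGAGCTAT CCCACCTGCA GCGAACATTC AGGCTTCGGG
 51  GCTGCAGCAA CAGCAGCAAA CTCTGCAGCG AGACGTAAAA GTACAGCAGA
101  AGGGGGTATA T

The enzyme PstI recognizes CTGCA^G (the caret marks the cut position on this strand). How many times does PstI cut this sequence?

CTGCAG occurs starting at positions 26, 52, 73.
PstI cuts at 3 sites.

3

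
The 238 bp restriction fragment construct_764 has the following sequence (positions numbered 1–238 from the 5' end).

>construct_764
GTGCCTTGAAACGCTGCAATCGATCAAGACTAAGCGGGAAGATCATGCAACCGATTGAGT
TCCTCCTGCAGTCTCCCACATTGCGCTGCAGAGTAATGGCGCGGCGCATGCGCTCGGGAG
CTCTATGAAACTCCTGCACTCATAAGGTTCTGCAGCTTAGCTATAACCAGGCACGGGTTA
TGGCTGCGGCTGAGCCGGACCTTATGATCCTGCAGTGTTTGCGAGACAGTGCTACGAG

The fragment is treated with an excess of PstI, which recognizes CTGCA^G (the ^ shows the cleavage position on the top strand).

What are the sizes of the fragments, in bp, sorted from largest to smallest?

70, 64, 60, 24, 20 bp

PstI sites (CTGCAG) start at positions 66, 86, 150, 210.
PstI cuts after base 5 of each site (before the last base), so after positions 70, 90, 154, 214.
Linear molecule, 4 cuts → 5 fragments:
  1–70 → 70 bp
  71–90 → 20 bp
  91–154 → 64 bp
  155–214 → 60 bp
  215–238 → 24 bp
Sorted largest to smallest: 70, 64, 60, 24, 20 bp.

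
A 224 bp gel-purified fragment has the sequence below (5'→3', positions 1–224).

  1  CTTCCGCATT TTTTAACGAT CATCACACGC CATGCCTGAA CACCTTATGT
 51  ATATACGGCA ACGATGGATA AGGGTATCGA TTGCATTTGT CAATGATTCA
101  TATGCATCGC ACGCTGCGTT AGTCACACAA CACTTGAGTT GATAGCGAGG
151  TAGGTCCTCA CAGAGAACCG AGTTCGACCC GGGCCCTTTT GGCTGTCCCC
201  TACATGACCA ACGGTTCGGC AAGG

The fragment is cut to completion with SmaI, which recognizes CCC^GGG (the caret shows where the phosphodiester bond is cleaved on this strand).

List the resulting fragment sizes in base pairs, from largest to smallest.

The SmaI site (CCCGGG) starts at position 178.
SmaI cuts after base 3 of each site, so after position 180.
Linear molecule, 1 cut → 2 fragments:
  1–180 → 180 bp
  181–224 → 44 bp
Sorted largest to smallest: 180, 44 bp.

180, 44 bp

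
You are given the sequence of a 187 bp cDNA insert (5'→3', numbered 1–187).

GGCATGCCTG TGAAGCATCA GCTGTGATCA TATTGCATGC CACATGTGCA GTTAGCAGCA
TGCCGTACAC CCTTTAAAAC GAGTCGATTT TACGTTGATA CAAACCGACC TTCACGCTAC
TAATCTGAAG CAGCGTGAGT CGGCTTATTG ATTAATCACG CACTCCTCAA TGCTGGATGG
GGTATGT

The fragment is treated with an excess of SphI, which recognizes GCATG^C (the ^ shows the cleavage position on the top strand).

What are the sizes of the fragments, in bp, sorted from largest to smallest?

125, 33, 23, 6 bp

SphI sites (GCATGC) start at positions 2, 35, 58.
SphI cuts after base 5 of each site (before the last base), so after positions 6, 39, 62.
Linear molecule, 3 cuts → 4 fragments:
  1–6 → 6 bp
  7–39 → 33 bp
  40–62 → 23 bp
  63–187 → 125 bp
Sorted largest to smallest: 125, 33, 23, 6 bp.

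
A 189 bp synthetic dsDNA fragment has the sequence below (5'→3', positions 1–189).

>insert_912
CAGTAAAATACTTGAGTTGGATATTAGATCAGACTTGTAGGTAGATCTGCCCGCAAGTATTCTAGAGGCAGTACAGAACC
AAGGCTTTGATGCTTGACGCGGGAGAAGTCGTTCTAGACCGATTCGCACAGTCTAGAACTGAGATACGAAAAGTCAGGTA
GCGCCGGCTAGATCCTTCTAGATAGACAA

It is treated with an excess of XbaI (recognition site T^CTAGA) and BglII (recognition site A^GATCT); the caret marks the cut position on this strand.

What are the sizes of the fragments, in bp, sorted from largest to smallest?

52, 45, 43, 19, 18, 12 bp

XbaI sites (TCTAGA) start at positions 61, 113, 132, 177.
XbaI cuts after the first base of each site, so after positions 61, 113, 132, 177.
The BglII site (AGATCT) starts at position 43.
BglII cuts after the first base of each site, so after position 43.
Combined cut positions: 43, 61, 113, 132, 177.
Linear molecule, 5 cuts → 6 fragments:
  1–43 → 43 bp
  44–61 → 18 bp
  62–113 → 52 bp
  114–132 → 19 bp
  133–177 → 45 bp
  178–189 → 12 bp
Sorted largest to smallest: 52, 45, 43, 19, 18, 12 bp.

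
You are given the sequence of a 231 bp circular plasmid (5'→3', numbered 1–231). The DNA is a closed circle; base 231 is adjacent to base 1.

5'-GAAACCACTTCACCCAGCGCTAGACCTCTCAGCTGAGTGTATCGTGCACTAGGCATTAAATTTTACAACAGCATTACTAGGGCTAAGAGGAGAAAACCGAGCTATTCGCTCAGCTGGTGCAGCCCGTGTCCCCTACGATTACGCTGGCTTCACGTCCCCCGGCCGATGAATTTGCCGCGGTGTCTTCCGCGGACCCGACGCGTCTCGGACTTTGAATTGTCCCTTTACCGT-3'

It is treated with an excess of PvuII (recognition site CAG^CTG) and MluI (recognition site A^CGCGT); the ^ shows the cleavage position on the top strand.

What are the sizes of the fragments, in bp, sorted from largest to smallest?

85, 81, 65 bp

PvuII sites (CAGCTG) start at positions 30, 111.
PvuII cuts after base 3 of each site, so after positions 32, 113.
The MluI site (ACGCGT) starts at position 198.
MluI cuts after the first base of each site, so after position 198.
Combined cut positions: 32, 113, 198.
Circular molecule, 3 cuts → 3 fragments:
  33–113 → 81 bp
  114–198 → 85 bp
  199–231 then 1–32 → 33 + 32 = 65 bp
Sorted largest to smallest: 85, 81, 65 bp.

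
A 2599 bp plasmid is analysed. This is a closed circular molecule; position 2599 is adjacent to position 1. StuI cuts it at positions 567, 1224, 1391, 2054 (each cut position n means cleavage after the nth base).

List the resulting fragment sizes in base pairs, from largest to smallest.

1112, 663, 657, 167 bp

Circular molecule, 4 cuts → 4 fragments:
  1224 − 567 = 657 bp
  1391 − 1224 = 167 bp
  2054 − 1391 = 663 bp
  wrap: 2599 − 2054 + 567 = 1112 bp
Sorted largest to smallest: 1112, 663, 657, 167 bp.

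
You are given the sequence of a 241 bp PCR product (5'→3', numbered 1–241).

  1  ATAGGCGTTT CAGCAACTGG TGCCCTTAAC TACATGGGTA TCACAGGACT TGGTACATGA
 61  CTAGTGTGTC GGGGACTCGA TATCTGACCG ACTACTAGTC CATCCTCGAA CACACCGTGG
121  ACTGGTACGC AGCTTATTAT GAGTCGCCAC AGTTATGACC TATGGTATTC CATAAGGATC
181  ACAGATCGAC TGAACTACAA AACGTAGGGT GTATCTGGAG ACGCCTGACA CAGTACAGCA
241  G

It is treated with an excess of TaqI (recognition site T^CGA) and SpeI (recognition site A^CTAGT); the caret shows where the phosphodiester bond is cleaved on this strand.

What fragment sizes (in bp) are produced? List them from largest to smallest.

80, 60, 55, 17, 17, 12 bp

TaqI sites (TCGA) start at positions 77, 106, 186.
TaqI cuts after the first base of each site, so after positions 77, 106, 186.
SpeI sites (ACTAGT) start at positions 60, 94.
SpeI cuts after the first base of each site, so after positions 60, 94.
Combined cut positions: 60, 77, 94, 106, 186.
Linear molecule, 5 cuts → 6 fragments:
  1–60 → 60 bp
  61–77 → 17 bp
  78–94 → 17 bp
  95–106 → 12 bp
  107–186 → 80 bp
  187–241 → 55 bp
Sorted largest to smallest: 80, 60, 55, 17, 17, 12 bp.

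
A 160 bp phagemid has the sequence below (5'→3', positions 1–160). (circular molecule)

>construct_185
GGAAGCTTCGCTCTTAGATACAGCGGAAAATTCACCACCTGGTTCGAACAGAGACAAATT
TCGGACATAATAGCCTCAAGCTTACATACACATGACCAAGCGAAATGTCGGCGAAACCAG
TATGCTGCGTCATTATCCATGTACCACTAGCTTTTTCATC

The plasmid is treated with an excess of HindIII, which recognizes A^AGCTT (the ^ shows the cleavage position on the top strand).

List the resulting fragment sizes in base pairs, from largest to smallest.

HindIII sites (AAGCTT) start at positions 3, 78.
HindIII cuts after the first base of each site, so after positions 3, 78.
Circular molecule, 2 cuts → 2 fragments:
  4–78 → 75 bp
  79–160 then 1–3 → 82 + 3 = 85 bp
Sorted largest to smallest: 85, 75 bp.

85, 75 bp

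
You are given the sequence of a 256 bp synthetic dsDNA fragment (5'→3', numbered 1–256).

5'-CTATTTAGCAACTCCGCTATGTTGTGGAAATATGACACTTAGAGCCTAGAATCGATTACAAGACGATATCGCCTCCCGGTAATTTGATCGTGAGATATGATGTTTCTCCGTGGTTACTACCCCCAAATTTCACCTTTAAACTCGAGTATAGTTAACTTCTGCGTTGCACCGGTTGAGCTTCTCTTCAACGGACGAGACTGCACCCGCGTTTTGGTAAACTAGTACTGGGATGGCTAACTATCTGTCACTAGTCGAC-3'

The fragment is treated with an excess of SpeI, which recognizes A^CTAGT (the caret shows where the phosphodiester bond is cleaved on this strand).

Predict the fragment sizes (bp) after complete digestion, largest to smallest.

SpeI sites (ACTAGT) start at positions 218, 247.
SpeI cuts after the first base of each site, so after positions 218, 247.
Linear molecule, 2 cuts → 3 fragments:
  1–218 → 218 bp
  219–247 → 29 bp
  248–256 → 9 bp
Sorted largest to smallest: 218, 29, 9 bp.

218, 29, 9 bp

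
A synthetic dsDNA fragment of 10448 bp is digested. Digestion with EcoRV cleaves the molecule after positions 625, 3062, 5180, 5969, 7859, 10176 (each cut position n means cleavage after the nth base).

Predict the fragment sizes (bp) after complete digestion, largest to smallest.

Linear molecule, 6 cuts → 7 fragments:
  625 − 0 = 625 bp
  3062 − 625 = 2437 bp
  5180 − 3062 = 2118 bp
  5969 − 5180 = 789 bp
  7859 − 5969 = 1890 bp
  10176 − 7859 = 2317 bp
  10448 − 10176 = 272 bp
Sorted largest to smallest: 2437, 2317, 2118, 1890, 789, 625, 272 bp.

2437, 2317, 2118, 1890, 789, 625, 272 bp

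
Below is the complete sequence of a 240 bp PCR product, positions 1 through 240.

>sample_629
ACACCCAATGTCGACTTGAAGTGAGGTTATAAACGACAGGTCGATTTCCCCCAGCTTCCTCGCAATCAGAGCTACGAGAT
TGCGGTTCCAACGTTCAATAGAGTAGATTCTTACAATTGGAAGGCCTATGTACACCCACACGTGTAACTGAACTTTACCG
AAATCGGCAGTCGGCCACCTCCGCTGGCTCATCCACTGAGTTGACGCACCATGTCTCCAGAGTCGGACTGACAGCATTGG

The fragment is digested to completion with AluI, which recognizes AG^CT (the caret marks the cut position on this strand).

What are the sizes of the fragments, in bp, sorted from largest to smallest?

169, 54, 17 bp

AluI sites (AGCT) start at positions 53, 70.
AluI cuts after base 2 of each site, so after positions 54, 71.
Linear molecule, 2 cuts → 3 fragments:
  1–54 → 54 bp
  55–71 → 17 bp
  72–240 → 169 bp
Sorted largest to smallest: 169, 54, 17 bp.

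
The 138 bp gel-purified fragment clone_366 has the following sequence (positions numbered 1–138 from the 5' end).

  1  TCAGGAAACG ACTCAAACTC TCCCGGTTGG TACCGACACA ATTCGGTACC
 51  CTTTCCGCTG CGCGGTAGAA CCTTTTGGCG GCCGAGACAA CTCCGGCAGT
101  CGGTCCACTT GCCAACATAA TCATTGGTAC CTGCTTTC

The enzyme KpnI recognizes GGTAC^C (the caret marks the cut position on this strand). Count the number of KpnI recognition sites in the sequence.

GGTACC occurs starting at positions 29, 45, 126.
KpnI cuts at 3 sites.

3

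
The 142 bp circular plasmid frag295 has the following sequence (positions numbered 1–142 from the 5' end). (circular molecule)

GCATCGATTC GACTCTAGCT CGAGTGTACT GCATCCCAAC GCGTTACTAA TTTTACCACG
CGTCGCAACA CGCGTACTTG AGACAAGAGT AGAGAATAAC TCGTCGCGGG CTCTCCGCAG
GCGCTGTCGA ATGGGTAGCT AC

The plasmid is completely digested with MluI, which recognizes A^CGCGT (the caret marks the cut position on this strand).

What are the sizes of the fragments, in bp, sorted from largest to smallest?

MluI sites (ACGCGT) start at positions 39, 58, 70.
MluI cuts after the first base of each site, so after positions 39, 58, 70.
Circular molecule, 3 cuts → 3 fragments:
  40–58 → 19 bp
  59–70 → 12 bp
  71–142 then 1–39 → 72 + 39 = 111 bp
Sorted largest to smallest: 111, 19, 12 bp.

111, 19, 12 bp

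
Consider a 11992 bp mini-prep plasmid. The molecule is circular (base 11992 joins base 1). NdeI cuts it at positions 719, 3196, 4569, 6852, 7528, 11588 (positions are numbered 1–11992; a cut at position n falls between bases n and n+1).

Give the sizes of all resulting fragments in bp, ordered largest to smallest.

Circular molecule, 6 cuts → 6 fragments:
  3196 − 719 = 2477 bp
  4569 − 3196 = 1373 bp
  6852 − 4569 = 2283 bp
  7528 − 6852 = 676 bp
  11588 − 7528 = 4060 bp
  wrap: 11992 − 11588 + 719 = 1123 bp
Sorted largest to smallest: 4060, 2477, 2283, 1373, 1123, 676 bp.

4060, 2477, 2283, 1373, 1123, 676 bp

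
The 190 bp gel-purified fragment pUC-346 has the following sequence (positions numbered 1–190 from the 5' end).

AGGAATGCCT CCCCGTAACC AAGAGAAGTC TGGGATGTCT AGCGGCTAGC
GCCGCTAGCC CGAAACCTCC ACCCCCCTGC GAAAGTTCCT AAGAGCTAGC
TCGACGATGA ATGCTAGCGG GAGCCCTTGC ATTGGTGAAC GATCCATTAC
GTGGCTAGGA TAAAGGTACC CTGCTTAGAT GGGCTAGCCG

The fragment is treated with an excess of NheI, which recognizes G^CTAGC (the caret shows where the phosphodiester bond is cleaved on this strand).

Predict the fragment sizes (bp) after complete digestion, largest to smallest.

70, 45, 41, 18, 9, 7 bp

NheI sites (GCTAGC) start at positions 45, 54, 95, 113, 183.
NheI cuts after the first base of each site, so after positions 45, 54, 95, 113, 183.
Linear molecule, 5 cuts → 6 fragments:
  1–45 → 45 bp
  46–54 → 9 bp
  55–95 → 41 bp
  96–113 → 18 bp
  114–183 → 70 bp
  184–190 → 7 bp
Sorted largest to smallest: 70, 45, 41, 18, 9, 7 bp.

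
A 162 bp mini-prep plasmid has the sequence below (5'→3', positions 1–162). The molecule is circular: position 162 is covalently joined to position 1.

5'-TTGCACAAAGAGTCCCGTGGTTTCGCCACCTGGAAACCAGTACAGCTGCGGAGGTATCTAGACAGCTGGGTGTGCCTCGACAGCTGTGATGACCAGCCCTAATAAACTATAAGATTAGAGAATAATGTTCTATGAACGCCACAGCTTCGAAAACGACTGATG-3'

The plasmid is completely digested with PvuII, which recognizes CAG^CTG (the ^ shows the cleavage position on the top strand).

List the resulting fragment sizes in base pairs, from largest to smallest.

124, 20, 18 bp

PvuII sites (CAGCTG) start at positions 43, 63, 81.
PvuII cuts after base 3 of each site, so after positions 45, 65, 83.
Circular molecule, 3 cuts → 3 fragments:
  46–65 → 20 bp
  66–83 → 18 bp
  84–162 then 1–45 → 79 + 45 = 124 bp
Sorted largest to smallest: 124, 20, 18 bp.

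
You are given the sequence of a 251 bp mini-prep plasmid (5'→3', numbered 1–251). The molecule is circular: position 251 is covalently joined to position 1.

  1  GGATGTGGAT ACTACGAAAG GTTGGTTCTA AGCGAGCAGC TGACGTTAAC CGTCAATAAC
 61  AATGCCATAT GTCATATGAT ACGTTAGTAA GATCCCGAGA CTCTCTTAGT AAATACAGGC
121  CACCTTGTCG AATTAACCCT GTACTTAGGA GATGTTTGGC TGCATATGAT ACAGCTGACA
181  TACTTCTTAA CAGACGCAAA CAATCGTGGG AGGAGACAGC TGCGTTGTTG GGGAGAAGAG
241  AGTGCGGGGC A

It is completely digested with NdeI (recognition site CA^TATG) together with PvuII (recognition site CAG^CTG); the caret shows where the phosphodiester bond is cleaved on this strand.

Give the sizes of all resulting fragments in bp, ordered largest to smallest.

NdeI sites (CATATG) start at positions 66, 73, 163.
NdeI cuts after base 2 of each site, so after positions 67, 74, 164.
PvuII sites (CAGCTG) start at positions 37, 172, 217.
PvuII cuts after base 3 of each site, so after positions 39, 174, 219.
Combined cut positions: 39, 67, 74, 164, 174, 219.
Circular molecule, 6 cuts → 6 fragments:
  40–67 → 28 bp
  68–74 → 7 bp
  75–164 → 90 bp
  165–174 → 10 bp
  175–219 → 45 bp
  220–251 then 1–39 → 32 + 39 = 71 bp
Sorted largest to smallest: 90, 71, 45, 28, 10, 7 bp.

90, 71, 45, 28, 10, 7 bp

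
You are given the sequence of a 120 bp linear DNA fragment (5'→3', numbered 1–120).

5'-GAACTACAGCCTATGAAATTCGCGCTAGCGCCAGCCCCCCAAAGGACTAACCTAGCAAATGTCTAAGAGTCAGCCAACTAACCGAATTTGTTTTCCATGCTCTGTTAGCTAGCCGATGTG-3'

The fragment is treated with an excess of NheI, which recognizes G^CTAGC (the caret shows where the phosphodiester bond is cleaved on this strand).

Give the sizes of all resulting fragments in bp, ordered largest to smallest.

NheI sites (GCTAGC) start at positions 24, 108.
NheI cuts after the first base of each site, so after positions 24, 108.
Linear molecule, 2 cuts → 3 fragments:
  1–24 → 24 bp
  25–108 → 84 bp
  109–120 → 12 bp
Sorted largest to smallest: 84, 24, 12 bp.

84, 24, 12 bp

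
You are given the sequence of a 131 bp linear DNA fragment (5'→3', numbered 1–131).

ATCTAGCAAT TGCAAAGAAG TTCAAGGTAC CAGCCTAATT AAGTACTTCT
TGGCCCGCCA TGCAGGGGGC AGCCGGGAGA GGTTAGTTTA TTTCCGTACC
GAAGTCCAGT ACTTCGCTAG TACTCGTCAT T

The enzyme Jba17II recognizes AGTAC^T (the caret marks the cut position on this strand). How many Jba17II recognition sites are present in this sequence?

3

AGTACT occurs starting at positions 42, 108, 119.
Jba17II cuts at 3 sites.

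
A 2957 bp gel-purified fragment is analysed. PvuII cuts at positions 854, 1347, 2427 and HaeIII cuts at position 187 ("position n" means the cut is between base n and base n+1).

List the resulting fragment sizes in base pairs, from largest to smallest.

Combined cut positions (sorted): 187, 854, 1347, 2427.
Linear molecule, 4 cuts → 5 fragments:
  187 − 0 = 187 bp
  854 − 187 = 667 bp
  1347 − 854 = 493 bp
  2427 − 1347 = 1080 bp
  2957 − 2427 = 530 bp
Sorted largest to smallest: 1080, 667, 530, 493, 187 bp.

1080, 667, 530, 493, 187 bp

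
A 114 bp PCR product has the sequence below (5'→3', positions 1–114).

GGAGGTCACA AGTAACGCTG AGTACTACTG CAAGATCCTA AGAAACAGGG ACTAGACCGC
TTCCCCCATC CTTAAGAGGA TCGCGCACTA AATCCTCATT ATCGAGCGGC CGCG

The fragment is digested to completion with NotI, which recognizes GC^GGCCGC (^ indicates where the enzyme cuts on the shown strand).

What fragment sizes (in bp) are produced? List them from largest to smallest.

107, 7 bp

The NotI site (GCGGCCGC) starts at position 106.
NotI cuts after base 2 of each site, so after position 107.
Linear molecule, 1 cut → 2 fragments:
  1–107 → 107 bp
  108–114 → 7 bp
Sorted largest to smallest: 107, 7 bp.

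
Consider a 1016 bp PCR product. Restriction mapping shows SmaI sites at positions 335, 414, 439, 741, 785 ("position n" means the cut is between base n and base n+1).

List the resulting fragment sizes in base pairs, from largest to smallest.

335, 302, 231, 79, 44, 25 bp

Linear molecule, 5 cuts → 6 fragments:
  335 − 0 = 335 bp
  414 − 335 = 79 bp
  439 − 414 = 25 bp
  741 − 439 = 302 bp
  785 − 741 = 44 bp
  1016 − 785 = 231 bp
Sorted largest to smallest: 335, 302, 231, 79, 44, 25 bp.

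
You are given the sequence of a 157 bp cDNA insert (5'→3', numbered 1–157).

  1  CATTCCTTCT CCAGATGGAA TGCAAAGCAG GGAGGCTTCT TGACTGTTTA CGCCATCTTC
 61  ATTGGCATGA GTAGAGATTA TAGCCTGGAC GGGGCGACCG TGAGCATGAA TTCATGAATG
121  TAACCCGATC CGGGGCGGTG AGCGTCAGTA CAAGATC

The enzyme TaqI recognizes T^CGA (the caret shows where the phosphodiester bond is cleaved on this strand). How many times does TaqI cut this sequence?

0

No occurrence of TCGA is present in the sequence.
TaqI does not cut: 0 sites.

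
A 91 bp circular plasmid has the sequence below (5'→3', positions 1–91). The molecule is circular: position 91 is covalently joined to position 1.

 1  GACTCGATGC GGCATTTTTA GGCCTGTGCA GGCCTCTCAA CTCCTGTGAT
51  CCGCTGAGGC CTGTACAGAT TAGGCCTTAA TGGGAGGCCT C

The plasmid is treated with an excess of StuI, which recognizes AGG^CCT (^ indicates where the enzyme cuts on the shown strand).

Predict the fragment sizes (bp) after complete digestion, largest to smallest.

27, 26, 15, 13, 10 bp

StuI sites (AGGCCT) start at positions 20, 30, 57, 72, 85.
StuI cuts after base 3 of each site, so after positions 22, 32, 59, 74, 87.
Circular molecule, 5 cuts → 5 fragments:
  23–32 → 10 bp
  33–59 → 27 bp
  60–74 → 15 bp
  75–87 → 13 bp
  88–91 then 1–22 → 4 + 22 = 26 bp
Sorted largest to smallest: 27, 26, 15, 13, 10 bp.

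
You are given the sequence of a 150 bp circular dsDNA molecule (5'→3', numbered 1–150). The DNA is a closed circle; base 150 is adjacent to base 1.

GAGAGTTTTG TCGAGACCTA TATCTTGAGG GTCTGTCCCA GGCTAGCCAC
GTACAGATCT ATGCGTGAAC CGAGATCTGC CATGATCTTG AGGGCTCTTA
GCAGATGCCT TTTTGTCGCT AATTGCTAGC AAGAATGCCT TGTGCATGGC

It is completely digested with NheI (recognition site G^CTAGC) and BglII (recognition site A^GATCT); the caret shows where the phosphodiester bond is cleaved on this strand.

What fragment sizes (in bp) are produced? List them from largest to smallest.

67, 52, 18, 13 bp

NheI sites (GCTAGC) start at positions 42, 125.
NheI cuts after the first base of each site, so after positions 42, 125.
BglII sites (AGATCT) start at positions 55, 73.
BglII cuts after the first base of each site, so after positions 55, 73.
Combined cut positions: 42, 55, 73, 125.
Circular molecule, 4 cuts → 4 fragments:
  43–55 → 13 bp
  56–73 → 18 bp
  74–125 → 52 bp
  126–150 then 1–42 → 25 + 42 = 67 bp
Sorted largest to smallest: 67, 52, 18, 13 bp.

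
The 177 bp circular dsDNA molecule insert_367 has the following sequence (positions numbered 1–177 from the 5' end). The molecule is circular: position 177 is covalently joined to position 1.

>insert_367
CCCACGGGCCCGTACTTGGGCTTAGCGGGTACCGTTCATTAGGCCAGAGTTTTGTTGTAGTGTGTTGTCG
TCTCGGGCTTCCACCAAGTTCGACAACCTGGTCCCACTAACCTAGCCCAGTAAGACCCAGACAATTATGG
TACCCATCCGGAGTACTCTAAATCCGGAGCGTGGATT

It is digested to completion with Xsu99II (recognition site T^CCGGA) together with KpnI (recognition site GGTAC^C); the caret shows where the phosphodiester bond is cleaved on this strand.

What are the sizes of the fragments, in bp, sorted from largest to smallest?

111, 46, 16, 4 bp

Xsu99II sites (TCCGGA) start at positions 147, 163.
Xsu99II cuts after the first base of each site, so after positions 147, 163.
KpnI sites (GGTACC) start at positions 28, 139.
KpnI cuts after base 5 of each site (before the last base), so after positions 32, 143.
Combined cut positions: 32, 143, 147, 163.
Circular molecule, 4 cuts → 4 fragments:
  33–143 → 111 bp
  144–147 → 4 bp
  148–163 → 16 bp
  164–177 then 1–32 → 14 + 32 = 46 bp
Sorted largest to smallest: 111, 46, 16, 4 bp.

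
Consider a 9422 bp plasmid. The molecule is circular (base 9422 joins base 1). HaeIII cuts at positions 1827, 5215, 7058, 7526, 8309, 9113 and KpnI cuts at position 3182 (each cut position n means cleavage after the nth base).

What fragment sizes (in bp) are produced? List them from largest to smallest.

Combined cut positions (sorted): 1827, 3182, 5215, 7058, 7526, 8309, 9113.
Circular molecule, 7 cuts → 7 fragments:
  3182 − 1827 = 1355 bp
  5215 − 3182 = 2033 bp
  7058 − 5215 = 1843 bp
  7526 − 7058 = 468 bp
  8309 − 7526 = 783 bp
  9113 − 8309 = 804 bp
  wrap: 9422 − 9113 + 1827 = 2136 bp
Sorted largest to smallest: 2136, 2033, 1843, 1355, 804, 783, 468 bp.

2136, 2033, 1843, 1355, 804, 783, 468 bp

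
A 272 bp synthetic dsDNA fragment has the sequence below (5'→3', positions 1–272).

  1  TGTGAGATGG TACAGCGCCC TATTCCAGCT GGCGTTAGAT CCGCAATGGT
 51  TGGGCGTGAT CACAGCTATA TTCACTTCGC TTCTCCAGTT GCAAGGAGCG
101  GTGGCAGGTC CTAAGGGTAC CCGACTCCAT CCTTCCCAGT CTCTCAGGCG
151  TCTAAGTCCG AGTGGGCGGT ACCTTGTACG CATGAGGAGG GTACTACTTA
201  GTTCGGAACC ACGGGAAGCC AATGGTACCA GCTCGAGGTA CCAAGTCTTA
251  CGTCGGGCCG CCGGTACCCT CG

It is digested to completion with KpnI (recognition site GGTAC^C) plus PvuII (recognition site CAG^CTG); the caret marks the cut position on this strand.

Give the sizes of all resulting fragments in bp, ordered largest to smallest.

KpnI sites (GGTACC) start at positions 116, 168, 224, 237, 263.
KpnI cuts after base 5 of each site (before the last base), so after positions 120, 172, 228, 241, 267.
The PvuII site (CAGCTG) starts at position 26.
PvuII cuts after base 3 of each site, so after position 28.
Combined cut positions: 28, 120, 172, 228, 241, 267.
Linear molecule, 6 cuts → 7 fragments:
  1–28 → 28 bp
  29–120 → 92 bp
  121–172 → 52 bp
  173–228 → 56 bp
  229–241 → 13 bp
  242–267 → 26 bp
  268–272 → 5 bp
Sorted largest to smallest: 92, 56, 52, 28, 26, 13, 5 bp.

92, 56, 52, 28, 26, 13, 5 bp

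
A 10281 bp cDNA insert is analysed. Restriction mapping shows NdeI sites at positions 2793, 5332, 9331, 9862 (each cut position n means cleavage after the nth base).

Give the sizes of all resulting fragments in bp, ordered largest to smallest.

3999, 2793, 2539, 531, 419 bp

Linear molecule, 4 cuts → 5 fragments:
  2793 − 0 = 2793 bp
  5332 − 2793 = 2539 bp
  9331 − 5332 = 3999 bp
  9862 − 9331 = 531 bp
  10281 − 9862 = 419 bp
Sorted largest to smallest: 3999, 2793, 2539, 531, 419 bp.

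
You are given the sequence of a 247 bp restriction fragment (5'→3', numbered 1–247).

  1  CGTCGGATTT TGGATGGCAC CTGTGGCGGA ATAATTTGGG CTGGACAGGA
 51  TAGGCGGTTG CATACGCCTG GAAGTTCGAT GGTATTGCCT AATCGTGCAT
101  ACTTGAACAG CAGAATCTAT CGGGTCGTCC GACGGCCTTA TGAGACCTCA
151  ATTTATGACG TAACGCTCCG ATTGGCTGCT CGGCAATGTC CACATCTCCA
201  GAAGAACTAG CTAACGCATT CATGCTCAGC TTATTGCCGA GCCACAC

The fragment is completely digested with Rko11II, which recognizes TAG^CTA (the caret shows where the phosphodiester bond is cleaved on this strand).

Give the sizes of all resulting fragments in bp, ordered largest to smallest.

210, 37 bp

The Rko11II site (TAGCTA) starts at position 208.
Rko11II cuts after base 3 of each site, so after position 210.
Linear molecule, 1 cut → 2 fragments:
  1–210 → 210 bp
  211–247 → 37 bp
Sorted largest to smallest: 210, 37 bp.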